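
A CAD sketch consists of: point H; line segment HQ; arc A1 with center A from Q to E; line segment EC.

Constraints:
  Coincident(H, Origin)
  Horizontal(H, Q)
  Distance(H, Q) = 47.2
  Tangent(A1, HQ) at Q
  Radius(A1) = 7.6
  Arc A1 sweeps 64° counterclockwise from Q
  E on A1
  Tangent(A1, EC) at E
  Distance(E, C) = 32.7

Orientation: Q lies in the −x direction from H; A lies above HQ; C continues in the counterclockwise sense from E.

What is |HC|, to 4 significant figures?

42.55

H is at the origin; HQ is horizontal with |HQ| = 47.2 and Q on the −x side, so Q = (-47.20, 0.000). A1 meets HQ tangentially, so AQ is at right angles to HQ, so A = Q + (0, 7.6) = (-47.20, 7.600). On A1, Q sits at bearing -90° from A; a 64° counterclockwise sweep puts E at bearing -26°, so E = A + 7.6·(cos -26°, sin -26°) = (-40.37, 4.268). Tangency of A1 to EC means the radius AE is perpendicular to EC, so EC runs along (−sin -26°, cos -26°); with |EC| = 32.7, C = (-26.03, 33.66). Then |HC| = |C − H| = 42.55.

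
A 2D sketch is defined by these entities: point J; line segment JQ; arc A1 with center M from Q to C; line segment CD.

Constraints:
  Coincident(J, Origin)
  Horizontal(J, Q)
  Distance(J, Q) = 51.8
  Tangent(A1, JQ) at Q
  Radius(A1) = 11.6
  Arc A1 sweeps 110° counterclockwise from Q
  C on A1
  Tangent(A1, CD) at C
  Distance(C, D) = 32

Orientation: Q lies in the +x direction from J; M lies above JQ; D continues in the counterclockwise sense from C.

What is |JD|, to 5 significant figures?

69.003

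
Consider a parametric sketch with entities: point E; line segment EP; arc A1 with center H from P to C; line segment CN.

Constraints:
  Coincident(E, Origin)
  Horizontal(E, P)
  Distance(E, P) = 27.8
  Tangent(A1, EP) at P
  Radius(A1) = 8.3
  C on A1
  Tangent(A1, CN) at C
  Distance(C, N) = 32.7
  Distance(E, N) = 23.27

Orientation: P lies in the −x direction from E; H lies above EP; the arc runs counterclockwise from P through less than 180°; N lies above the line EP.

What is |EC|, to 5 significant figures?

22.515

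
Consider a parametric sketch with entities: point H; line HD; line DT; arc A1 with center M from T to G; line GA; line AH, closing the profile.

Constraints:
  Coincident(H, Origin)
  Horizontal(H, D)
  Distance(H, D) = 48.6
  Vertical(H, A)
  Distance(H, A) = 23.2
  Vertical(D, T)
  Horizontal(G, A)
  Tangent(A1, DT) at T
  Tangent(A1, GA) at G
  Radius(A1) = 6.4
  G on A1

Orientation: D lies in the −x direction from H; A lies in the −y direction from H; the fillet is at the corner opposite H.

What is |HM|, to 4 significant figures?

45.42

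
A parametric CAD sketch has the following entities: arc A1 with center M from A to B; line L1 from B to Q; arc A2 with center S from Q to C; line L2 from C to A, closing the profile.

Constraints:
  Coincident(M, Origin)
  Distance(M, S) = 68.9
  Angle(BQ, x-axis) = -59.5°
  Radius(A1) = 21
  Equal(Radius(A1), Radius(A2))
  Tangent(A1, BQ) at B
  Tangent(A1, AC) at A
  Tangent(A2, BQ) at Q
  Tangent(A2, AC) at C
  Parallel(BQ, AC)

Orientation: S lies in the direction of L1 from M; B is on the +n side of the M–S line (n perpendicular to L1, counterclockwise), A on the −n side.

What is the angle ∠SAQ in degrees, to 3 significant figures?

14.4°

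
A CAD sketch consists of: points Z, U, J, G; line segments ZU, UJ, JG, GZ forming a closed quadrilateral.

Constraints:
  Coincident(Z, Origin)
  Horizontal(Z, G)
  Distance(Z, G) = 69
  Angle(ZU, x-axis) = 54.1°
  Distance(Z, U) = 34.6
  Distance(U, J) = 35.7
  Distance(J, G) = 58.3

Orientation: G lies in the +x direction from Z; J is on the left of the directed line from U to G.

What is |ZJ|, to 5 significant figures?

70.086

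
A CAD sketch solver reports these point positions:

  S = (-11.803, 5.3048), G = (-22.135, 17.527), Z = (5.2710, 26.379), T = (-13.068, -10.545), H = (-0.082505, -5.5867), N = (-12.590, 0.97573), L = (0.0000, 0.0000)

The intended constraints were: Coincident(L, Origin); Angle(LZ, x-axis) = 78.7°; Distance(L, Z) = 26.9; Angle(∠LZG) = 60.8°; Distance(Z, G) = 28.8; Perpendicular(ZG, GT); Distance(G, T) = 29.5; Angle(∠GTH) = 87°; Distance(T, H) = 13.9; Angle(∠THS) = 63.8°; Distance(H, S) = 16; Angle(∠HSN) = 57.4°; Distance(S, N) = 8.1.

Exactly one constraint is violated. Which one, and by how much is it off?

Distance(S, N) = 8.1 — off by 3.70.

L = (0.00, 0.00) ✓; LZ at 78.70° ✓; |LZ| = 26.90 ✓; ∠LZG = 60.80° ✓; |ZG| = 28.80 ✓; ∠(ZG, GT) = 90.00° ✓; |GT| = 29.50 ✓; ∠GTH = 87.00° ✓; |TH| = 13.90 ✓; ∠THS = 63.80° ✓; |HS| = 16.00 ✓; ∠HSN = 57.40° ✓; |SN| = 4.400 ✗.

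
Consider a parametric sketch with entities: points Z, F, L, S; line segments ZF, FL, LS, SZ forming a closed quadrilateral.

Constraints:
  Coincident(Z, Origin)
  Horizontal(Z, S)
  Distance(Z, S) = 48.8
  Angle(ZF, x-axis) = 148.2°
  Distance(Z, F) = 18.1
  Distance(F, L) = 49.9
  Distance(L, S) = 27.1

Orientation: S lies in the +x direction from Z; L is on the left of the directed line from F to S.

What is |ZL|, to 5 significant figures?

39.599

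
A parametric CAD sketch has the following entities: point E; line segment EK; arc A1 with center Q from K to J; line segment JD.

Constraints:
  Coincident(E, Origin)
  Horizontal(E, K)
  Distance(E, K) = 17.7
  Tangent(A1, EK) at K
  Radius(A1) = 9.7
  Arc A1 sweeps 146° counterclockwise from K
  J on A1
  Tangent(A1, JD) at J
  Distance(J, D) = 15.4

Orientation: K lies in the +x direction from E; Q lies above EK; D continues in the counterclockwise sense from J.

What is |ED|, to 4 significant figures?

28.32

E is at the origin; EK is horizontal with |EK| = 17.7 and K on the +x side, so K = (17.70, 0.000). The tangent condition forces QK to be normal to EK, so Q = K + (0, 9.7) = (17.70, 9.700). On A1, K sits at bearing -90° from Q; a 146° counterclockwise sweep puts J at bearing 56°, so J = Q + 9.7·(cos 56°, sin 56°) = (23.12, 17.74). Since A1 is tangent to JD there, QJ ⟂ JD, so JD runs along (−sin 56°, cos 56°); with |JD| = 15.4, D = (10.36, 26.35). Then |ED| = |D − E| = 28.32.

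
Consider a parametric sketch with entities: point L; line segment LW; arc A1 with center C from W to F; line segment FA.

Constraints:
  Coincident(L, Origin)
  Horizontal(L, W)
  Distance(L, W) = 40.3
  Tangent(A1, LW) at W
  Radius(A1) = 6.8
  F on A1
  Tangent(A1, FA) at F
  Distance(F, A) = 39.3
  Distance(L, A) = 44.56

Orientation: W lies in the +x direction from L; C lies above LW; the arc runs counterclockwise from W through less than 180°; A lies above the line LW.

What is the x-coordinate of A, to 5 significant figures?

18.806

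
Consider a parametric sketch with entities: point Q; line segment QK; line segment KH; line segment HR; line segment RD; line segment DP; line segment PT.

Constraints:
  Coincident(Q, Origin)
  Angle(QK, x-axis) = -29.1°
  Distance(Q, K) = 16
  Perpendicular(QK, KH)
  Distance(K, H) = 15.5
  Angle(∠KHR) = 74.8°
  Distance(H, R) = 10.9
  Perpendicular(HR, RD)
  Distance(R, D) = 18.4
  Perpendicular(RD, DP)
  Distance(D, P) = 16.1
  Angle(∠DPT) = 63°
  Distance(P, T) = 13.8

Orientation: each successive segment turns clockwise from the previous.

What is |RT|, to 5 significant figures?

11.575

Q is at the origin; QK runs at -29.1° with length 16.0, so K = (13.980, -7.7814). QK is perpendicular to KH, so KH runs at -119.10°; with |KH| = 15.5, H = (6.4422, -21.325). ∠KHR = 74.8° gives HR at 135.70° from the x-axis; with |HR| = 10.9, R = (-1.3589, -13.712). The perpendicularity gives RD at right angles to HR, so RD runs at 45.700°; with |RD| = 18.4, D = (11.492, -0.54336). RD is perpendicular to DP, so DP runs at -44.300°; with |DP| = 16.1, P = (23.015, -11.788). ∠DPT = 63.0° gives PT at -161.30° from the x-axis; with |PT| = 13.8, T = (9.9431, -16.212). Then |RT| = |T − R| = 11.575.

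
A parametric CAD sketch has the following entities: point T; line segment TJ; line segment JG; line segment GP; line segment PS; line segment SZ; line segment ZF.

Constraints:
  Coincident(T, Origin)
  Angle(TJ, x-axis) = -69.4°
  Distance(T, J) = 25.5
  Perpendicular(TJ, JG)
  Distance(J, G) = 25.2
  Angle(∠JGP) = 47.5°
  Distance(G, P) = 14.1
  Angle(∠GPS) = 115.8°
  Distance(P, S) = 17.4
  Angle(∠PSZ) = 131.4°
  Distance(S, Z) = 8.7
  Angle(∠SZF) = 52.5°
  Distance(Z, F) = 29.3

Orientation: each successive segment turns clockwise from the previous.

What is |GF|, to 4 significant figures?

4.176

T is at the origin; TJ runs at -69.4° with length 25.5, so J = (8.972, -23.87). TJ is perpendicular to JG, so JG runs at -159.4°; with |JG| = 25.2, G = (-14.62, -32.74). ∠JGP = 47.5° gives GP at 68.10° from the x-axis; with |GP| = 14.1, P = (-9.358, -19.65). ∠GPS = 115.8° gives PS at 3.900° from the x-axis; with |PS| = 17.4, S = (8.002, -18.47). ∠PSZ = 131.4° gives SZ at -44.70° from the x-axis; with |SZ| = 8.7, Z = (14.19, -24.59). ∠SZF = 52.5° gives ZF at -172.2° from the x-axis; with |ZF| = 29.3, F = (-14.84, -28.57). Then |GF| = |F − G| = 4.176.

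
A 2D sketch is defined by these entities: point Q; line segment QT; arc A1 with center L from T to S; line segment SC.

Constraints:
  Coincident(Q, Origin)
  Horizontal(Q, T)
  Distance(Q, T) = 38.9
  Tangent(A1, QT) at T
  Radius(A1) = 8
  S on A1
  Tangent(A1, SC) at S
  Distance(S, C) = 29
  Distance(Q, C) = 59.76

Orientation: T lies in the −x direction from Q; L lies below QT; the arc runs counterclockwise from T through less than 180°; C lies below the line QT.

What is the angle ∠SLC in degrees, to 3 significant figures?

74.6°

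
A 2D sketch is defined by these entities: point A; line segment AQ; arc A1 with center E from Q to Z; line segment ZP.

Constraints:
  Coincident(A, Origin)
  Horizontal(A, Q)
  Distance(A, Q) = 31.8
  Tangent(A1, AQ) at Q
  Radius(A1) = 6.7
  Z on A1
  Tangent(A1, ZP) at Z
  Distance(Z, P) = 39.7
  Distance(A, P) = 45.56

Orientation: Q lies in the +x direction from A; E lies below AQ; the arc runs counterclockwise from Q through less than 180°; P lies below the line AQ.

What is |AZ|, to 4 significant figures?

25.82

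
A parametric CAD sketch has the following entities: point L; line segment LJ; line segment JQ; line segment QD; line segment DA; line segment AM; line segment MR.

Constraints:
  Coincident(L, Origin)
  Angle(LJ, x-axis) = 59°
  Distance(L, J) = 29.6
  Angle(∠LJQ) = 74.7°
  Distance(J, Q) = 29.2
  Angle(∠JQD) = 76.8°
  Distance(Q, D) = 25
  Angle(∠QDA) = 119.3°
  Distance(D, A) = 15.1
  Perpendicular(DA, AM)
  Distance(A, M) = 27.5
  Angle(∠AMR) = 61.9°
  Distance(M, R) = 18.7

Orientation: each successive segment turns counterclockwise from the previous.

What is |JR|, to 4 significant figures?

20.54

The perpendicularity gives AM at right angles to DA, so AM runs at 58.20°; with |AM| = 27.5, M = (13.37, 23.71). ∠AMR = 61.9° gives MR at 176.3° from the x-axis; with |MR| = 18.7, R = (-5.292, 24.92). Then |JR| = |R − J| = 20.54.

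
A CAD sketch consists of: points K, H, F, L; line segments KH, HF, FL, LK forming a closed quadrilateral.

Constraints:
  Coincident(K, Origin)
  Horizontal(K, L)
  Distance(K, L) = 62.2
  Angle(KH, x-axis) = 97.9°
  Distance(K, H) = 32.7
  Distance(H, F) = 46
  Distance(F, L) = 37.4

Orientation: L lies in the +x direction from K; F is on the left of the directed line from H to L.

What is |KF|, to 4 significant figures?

51.88

Checks: |HF| = 46.00 ✓; |FL| = 37.40 ✓.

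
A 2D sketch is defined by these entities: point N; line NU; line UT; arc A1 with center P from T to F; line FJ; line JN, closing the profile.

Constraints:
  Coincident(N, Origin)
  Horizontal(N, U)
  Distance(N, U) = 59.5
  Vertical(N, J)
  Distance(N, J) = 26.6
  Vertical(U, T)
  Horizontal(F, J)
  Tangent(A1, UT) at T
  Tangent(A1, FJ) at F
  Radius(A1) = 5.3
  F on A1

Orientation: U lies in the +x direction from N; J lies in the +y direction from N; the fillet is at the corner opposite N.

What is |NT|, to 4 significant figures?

63.20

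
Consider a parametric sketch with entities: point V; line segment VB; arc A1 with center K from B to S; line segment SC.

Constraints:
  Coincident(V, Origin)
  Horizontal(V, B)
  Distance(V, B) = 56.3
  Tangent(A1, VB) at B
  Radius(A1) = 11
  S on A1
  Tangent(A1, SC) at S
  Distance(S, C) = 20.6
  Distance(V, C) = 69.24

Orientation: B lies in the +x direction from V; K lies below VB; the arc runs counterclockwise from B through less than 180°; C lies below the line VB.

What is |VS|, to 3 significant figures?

50.8

V is at the origin; V and B share the same y with |VB| = 56.3 and B on the +x side, so B = (56.3, 0.00). A1 meets VB tangentially, so KB is at right angles to VB, so K = B + (0, -11) = (56.3, -11.0). Since KS ⟂ SC (tangency), |KC| = √(11.0² + 20.6²) = 23.4 regardless of where S sits on A1. So C lies on both circle(V, 69.24) and circle(K, 23.4); the below-VB intersection is C = (60.3, -34.0). S is the foot of the tangent from C: S = (47.6, -17.8).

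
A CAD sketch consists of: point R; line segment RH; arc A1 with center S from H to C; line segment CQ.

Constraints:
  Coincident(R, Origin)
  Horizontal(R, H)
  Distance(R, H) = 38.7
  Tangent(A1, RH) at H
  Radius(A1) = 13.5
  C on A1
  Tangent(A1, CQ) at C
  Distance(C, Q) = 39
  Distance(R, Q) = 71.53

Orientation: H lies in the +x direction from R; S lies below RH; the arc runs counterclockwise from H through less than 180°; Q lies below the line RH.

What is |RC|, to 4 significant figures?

33.91

R is at the origin; RH is horizontal with |RH| = 38.7 and H on the +x side, so H = (38.70, 0.000). Since A1 is tangent to RH there, SH ⟂ RH, so S = H + (0, -13.5) = (38.70, -13.50). Since SC ⟂ CQ (tangency), |SQ| = √(13.5² + 39.0²) = 41.27 regardless of where C sits on A1. So Q lies on both circle(R, 71.53) and circle(S, 41.27); the below-RH intersection is Q = (46.99, -53.93). C is the foot of the tangent from Q: C = (27.09, -20.39).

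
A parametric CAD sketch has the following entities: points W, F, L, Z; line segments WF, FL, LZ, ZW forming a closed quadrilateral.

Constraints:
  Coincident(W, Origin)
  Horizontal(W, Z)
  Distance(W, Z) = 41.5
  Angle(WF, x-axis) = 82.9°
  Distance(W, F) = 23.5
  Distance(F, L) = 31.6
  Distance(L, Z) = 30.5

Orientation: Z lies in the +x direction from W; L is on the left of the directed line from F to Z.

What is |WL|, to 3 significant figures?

45.0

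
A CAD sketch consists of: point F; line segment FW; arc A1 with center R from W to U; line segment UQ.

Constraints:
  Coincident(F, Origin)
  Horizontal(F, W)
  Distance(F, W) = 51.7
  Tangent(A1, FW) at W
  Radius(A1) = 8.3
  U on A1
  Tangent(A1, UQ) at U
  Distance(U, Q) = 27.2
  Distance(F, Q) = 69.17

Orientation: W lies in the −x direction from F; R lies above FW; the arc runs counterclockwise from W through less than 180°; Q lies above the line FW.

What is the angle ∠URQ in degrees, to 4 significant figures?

73.03°

F is at the origin; FW is horizontal with |FW| = 51.7 and W on the −x side, so W = (-51.70, 0.000). A1 meets FW tangentially, so RW is at right angles to FW, so R = W + (0, 8.3) = (-51.70, 8.300). Since RU ⟂ UQ (tangency), |RQ| = √(8.3² + 27.2²) = 28.44 regardless of where U sits on A1. So Q lies on both circle(F, 69.17) and circle(R, 28.44); the above-FW intersection is Q = (-59.23, 35.72). U is the foot of the tangent from Q: U = (-44.69, 12.74).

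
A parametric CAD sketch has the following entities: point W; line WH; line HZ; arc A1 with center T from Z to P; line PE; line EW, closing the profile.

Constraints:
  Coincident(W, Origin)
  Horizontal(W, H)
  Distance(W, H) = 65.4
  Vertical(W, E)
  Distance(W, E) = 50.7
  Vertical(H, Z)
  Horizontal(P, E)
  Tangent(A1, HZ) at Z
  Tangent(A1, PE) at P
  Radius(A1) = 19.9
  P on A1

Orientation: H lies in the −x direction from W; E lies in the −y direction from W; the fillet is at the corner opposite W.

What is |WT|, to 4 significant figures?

54.94

W is at the origin; WH is horizontal with |WH| = 65.4 and H on the −x side, so H = (-65.40, 0.000). W and E share the same x with |WE| = 50.7 and E on the −y side, so E = (0.000, -50.70). The virtual corner opposite W is at (-65.40, -50.70). A1 meets HZ tangentially, so TZ is at right angles to HZ and tangency of A1 to PE means the radius TP is perpendicular to PE, with radius 19.9, so the center T sits 19.9 in from both sides at T = (-45.50, -30.80). Then |WT| = |T − W| = 54.94.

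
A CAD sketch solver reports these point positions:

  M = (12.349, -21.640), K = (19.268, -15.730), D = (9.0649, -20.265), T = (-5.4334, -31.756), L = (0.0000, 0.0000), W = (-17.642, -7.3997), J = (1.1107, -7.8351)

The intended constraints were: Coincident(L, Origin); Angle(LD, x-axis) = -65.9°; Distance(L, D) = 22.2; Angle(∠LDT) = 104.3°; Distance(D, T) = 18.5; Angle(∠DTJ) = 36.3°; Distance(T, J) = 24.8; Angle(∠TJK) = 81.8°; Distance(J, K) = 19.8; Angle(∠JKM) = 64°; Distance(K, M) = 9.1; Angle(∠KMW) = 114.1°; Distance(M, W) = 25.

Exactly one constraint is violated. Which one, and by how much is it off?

Distance(M, W) = 25 — off by 8.20.

L = (0.00, 0.00) ✓; LD at -65.90° ✓; |LD| = 22.20 ✓; ∠LDT = 104.3° ✓; |DT| = 18.50 ✓; ∠DTJ = 36.30° ✓; |TJ| = 24.80 ✓; ∠TJK = 81.80° ✓; |JK| = 19.80 ✓; ∠JKM = 64.00° ✓; |KM| = 9.099 ✓; ∠KMW = 114.1° ✓; |MW| = 33.20 ✗.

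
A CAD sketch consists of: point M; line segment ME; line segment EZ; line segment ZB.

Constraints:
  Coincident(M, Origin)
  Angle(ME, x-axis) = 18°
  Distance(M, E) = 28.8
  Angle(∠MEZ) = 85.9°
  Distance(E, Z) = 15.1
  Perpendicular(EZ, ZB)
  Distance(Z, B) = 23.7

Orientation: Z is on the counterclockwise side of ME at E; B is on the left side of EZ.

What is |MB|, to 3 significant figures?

14.0

M is at the origin; ME runs at 18.0° with length 28.8, so E = 28.8·(cos 18.0°, sin 18.0°) = (27.4, 8.90). ∠MEZ = 85.9°, so EZ runs at 18.0° + (180° − 85.9°) = 112° from the x-axis; with |EZ| = 15.1, Z = E + 15.1·(cos 112°, sin 112°) = (21.7, 22.9). EZ is perpendicular to ZB; with |ZB| = 23.7 on the left of EZ, B = Z + 23.7·(-0.927, -0.376) = (-0.249, 14.0). Then |MB| = |B − M| = 14.0.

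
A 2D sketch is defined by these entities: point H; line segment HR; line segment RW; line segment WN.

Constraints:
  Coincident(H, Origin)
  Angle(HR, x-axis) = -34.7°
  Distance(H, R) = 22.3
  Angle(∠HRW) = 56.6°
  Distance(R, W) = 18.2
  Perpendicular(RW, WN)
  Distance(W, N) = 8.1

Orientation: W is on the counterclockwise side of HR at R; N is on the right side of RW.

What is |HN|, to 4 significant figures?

27.37

H is at the origin; HR runs at -34.7° with length 22.3, so R = 22.3·(cos -34.7°, sin -34.7°) = (18.33, -12.69). ∠HRW = 56.6°, so RW runs at -34.7° + (180° − 56.6°) = 88.70° from the x-axis; with |RW| = 18.2, W = R + 18.2·(cos 88.70°, sin 88.70°) = (18.75, 5.500). RW is perpendicular to WN; with |WN| = 8.1 on the right of RW, N = W + 8.1·(0.9997, -0.02269) = (26.84, 5.317). Then |HN| = |N − H| = 27.37.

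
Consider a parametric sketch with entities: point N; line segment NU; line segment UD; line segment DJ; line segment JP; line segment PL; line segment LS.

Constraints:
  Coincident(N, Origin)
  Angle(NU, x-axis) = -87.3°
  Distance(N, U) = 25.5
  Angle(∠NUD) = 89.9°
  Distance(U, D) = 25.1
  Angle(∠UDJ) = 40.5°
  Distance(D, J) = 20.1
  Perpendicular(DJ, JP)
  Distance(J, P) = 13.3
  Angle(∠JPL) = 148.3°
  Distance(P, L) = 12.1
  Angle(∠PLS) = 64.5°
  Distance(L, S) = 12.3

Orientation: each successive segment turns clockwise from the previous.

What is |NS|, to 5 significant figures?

32.899

N is at the origin; NU runs at -87.3° with length 25.5, so U = (1.2012, -25.472). ∠NUD = 89.9° gives UD at -177.40° from the x-axis; with |UD| = 25.1, D = (-23.873, -26.610). ∠UDJ = 40.5° gives DJ at 43.100° from the x-axis; with |DJ| = 20.1, J = (-9.1967, -12.876). The perpendicularity gives JP at right angles to DJ, so JP runs at -46.900°; with |JP| = 13.3, P = (-0.10914, -22.588). ∠JPL = 148.3° gives PL at -78.600° from the x-axis; with |PL| = 12.1, L = (2.2825, -34.449). ∠PLS = 64.5° gives LS at 165.90° from the x-axis; with |LS| = 12.3, S = (-9.6469, -31.452). Then |NS| = |S − N| = 32.899.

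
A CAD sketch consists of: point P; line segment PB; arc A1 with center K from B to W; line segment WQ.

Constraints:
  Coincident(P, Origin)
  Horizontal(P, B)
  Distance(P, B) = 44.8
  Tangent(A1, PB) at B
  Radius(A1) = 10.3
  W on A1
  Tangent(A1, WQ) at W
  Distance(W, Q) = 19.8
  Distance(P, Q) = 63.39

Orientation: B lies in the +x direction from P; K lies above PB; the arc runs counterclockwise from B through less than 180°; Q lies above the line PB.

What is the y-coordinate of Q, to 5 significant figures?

29.561

P is at the origin; P and B share the same y with |PB| = 44.8 and B on the +x side, so B = (44.800, 0.0000). Since A1 is tangent to PB there, KB ⟂ PB, so K = B + (0, 10.3) = (44.800, 10.300). Since KW ⟂ WQ (tangency), |KQ| = √(10.3² + 19.8²) = 22.319 regardless of where W sits on A1. So Q lies on both circle(P, 63.39) and circle(K, 22.319); the above-PB intersection is Q = (56.075, 29.561). W is the foot of the tangent from Q: W = (55.087, 9.7861).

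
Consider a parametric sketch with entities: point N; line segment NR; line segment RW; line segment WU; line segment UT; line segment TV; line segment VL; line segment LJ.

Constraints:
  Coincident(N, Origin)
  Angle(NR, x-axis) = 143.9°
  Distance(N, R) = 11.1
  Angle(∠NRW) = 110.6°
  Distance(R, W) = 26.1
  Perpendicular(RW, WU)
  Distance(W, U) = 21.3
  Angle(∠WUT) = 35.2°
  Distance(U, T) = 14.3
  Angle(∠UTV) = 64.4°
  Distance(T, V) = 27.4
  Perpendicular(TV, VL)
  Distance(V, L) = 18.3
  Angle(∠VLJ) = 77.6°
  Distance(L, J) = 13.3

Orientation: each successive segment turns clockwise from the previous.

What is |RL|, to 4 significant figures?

53.20

N is at the origin; NR runs at 143.9° with length 11.1, so R = (-8.969, 6.540). ∠NRW = 110.6° gives RW at 74.50° from the x-axis; with |RW| = 26.1, W = (-1.994, 31.69). RW ⟂ WU, so WU runs at -15.50°; with |WU| = 21.3, U = (18.53, 26.00). ∠WUT = 35.2° gives UT at -160.3° from the x-axis; with |UT| = 14.3, T = (5.069, 21.18). ∠UTV = 64.4° gives TV at 84.10° from the x-axis; with |TV| = 27.4, V = (7.885, 48.43). TV ⟂ VL, so VL runs at -5.900°; with |VL| = 18.3, L = (26.09, 46.55). Then |RL| = |L − R| = 53.20.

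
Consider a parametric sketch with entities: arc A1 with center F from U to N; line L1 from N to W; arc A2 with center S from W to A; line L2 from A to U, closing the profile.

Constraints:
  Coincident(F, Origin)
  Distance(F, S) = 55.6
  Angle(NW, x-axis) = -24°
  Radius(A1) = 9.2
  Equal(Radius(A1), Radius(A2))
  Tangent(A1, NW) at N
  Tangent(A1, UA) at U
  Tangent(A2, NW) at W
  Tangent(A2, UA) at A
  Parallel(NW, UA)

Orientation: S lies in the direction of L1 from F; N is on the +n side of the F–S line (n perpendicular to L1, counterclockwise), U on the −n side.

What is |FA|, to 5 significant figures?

56.356

The slot axis is L1's direction at -24.0°, so u = (cos -24.0°, sin -24.0°) = (0.91355, -0.40674) and n = (−sin -24.0°, cos -24.0°) = (0.40674, 0.91355). F is at the origin and S lies 55.6 along u from F, so S = 55.6·u = (50.793, -22.615). Tangency of A1 to both parallel lines with radius 9.2 puts N and U at F ± 9.2·n: N = (3.7420, 8.4046), U = (-3.7420, -8.4046). Equal radii place W and A the same way about S: W = S + 9.2·n = (54.535, -14.210), A = S − 9.2·n = (47.051, -31.019). Then |FA| = |A − F| = 56.356.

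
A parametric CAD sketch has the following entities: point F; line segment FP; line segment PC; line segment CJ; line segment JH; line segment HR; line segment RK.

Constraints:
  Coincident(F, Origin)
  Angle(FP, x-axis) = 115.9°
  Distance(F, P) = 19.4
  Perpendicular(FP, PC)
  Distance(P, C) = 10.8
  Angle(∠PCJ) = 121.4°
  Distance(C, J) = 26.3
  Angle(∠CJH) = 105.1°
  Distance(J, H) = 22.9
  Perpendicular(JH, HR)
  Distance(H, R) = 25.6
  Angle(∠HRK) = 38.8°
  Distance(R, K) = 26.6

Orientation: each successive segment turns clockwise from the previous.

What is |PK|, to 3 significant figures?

28.9

F is at the origin; FP runs at 115.9° with length 19.4, so P = (-8.47, 17.5). The perpendicularity gives PC at right angles to FP, so PC runs at 25.9°; with |PC| = 10.8, C = (1.24, 22.2). ∠PCJ = 121.4° gives CJ at -32.7° from the x-axis; with |CJ| = 26.3, J = (23.4, 7.96). ∠CJH = 105.1° gives JH at -108° from the x-axis; with |JH| = 22.9, H = (16.4, -13.9). JH is perpendicular to HR, so HR runs at 162°; with |HR| = 25.6, R = (-7.95, -6.13). ∠HRK = 38.8° gives RK at 21.2° from the x-axis; with |RK| = 26.6, K = (16.8, 3.49). Then |PK| = |K − P| = 28.9.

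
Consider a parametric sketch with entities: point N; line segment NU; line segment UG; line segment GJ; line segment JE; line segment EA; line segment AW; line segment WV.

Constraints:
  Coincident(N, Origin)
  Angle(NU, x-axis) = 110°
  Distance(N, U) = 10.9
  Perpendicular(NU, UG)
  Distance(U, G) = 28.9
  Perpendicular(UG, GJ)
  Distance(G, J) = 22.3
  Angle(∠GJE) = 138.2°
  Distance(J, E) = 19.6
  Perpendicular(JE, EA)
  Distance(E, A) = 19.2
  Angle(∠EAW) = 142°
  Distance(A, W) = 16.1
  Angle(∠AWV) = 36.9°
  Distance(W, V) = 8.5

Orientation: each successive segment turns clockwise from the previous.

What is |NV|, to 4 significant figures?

5.826

∠EAW = 142.0° gives AW at 120.2° from the x-axis; with |AW| = 16.1, W = (-2.148, 2.019). ∠AWV = 36.9° gives WV at -22.90° from the x-axis; with |WV| = 8.5, V = (5.682, -1.289). Then |NV| = |V − N| = 5.826.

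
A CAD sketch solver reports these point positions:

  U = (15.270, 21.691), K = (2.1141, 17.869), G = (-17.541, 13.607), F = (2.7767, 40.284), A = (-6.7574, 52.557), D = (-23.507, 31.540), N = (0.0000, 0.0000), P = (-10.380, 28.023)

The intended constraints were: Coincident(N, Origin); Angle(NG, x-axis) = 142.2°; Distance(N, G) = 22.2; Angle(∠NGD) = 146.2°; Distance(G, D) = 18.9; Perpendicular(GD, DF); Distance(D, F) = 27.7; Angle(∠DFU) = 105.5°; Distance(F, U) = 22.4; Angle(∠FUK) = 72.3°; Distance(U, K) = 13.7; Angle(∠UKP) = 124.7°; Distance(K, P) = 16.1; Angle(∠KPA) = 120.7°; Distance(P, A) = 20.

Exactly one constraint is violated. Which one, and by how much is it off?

Distance(P, A) = 20 — off by 4.80.

N = (0.00, 0.00) ✓; NG at 142.2° ✓; |NG| = 22.20 ✓; ∠NGD = 146.2° ✓; |GD| = 18.90 ✓; ∠(GD, DF) = 90.00° ✓; |DF| = 27.70 ✓; ∠DFU = 105.5° ✓; |FU| = 22.40 ✓; ∠FUK = 72.30° ✓; |UK| = 13.70 ✓; ∠UKP = 124.7° ✓; |KP| = 16.10 ✓; ∠KPA = 120.7° ✓; |PA| = 24.80 ✗.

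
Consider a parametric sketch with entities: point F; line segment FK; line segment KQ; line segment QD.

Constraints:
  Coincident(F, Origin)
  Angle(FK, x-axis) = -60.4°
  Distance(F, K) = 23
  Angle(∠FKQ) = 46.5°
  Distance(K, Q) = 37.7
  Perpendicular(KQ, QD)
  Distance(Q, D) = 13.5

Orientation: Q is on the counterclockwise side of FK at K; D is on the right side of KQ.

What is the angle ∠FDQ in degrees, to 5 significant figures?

35.923°

F is at the origin; FK runs at -60.4° with length 23.0, so K = 23.0·(cos -60.4°, sin -60.4°) = (11.361, -19.998). ∠FKQ = 46.5°, so KQ runs at -60.4° + (180° − 46.5°) = 73.100° from the x-axis; with |KQ| = 37.7, Q = K + 37.7·(cos 73.100°, sin 73.100°) = (22.320, 16.073). The perpendicularity gives QD at right angles to KQ; with |QD| = 13.5 on the right of KQ, D = Q + 13.5·(0.95681, -0.29070) = (35.237, 12.149). Then cos ∠FDQ = DF·DQ / (|DF||DQ|), giving 35.923°.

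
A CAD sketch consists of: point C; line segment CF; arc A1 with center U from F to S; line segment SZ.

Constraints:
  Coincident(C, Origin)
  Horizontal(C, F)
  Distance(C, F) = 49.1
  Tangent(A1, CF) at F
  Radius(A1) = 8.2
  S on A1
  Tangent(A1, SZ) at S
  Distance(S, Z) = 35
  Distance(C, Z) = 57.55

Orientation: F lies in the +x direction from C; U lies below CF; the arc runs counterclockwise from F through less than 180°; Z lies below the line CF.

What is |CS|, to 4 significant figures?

41.63

Checks: |US| = 8.200 ✓; ∠(US, SZ) = 90.00° ✓; |SZ| = 35.00 ✓; |CZ| = 57.55 ✓.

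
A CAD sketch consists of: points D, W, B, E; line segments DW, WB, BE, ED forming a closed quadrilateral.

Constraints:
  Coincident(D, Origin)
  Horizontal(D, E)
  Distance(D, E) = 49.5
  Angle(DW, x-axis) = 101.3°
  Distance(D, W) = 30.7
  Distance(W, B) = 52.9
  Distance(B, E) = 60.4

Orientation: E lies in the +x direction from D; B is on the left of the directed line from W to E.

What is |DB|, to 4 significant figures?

70.49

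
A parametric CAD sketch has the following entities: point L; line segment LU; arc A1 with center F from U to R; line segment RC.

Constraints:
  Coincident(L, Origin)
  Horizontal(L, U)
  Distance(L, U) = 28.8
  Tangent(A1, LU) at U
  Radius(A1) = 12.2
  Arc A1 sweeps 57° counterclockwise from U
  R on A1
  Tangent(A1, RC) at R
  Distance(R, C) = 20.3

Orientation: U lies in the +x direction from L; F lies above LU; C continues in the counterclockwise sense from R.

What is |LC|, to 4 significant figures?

54.94

On A1, U sits at bearing -90° from F; a 57° counterclockwise sweep puts R at bearing -33°, so R = F + 12.2·(cos -33°, sin -33°) = (39.03, 5.555). Tangency of A1 to RC means the radius FR is perpendicular to RC, so RC runs along (−sin -33°, cos -33°); with |RC| = 20.3, C = (50.09, 22.58). Then |LC| = |C − L| = 54.94.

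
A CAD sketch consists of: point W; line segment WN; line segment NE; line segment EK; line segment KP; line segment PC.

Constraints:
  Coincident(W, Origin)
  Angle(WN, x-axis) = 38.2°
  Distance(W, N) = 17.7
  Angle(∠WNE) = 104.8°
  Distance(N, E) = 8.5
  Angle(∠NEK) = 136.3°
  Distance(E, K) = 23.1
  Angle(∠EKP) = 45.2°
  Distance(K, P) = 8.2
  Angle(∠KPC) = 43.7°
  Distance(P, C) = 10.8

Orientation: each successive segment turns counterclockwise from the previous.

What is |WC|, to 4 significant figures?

30.38

∠EKP = 45.2° gives KP at -68.10° from the x-axis; with |KP| = 8.2, P = (-7.687, 20.13). ∠KPC = 43.7° gives PC at 68.20° from the x-axis; with |PC| = 10.8, C = (-3.676, 30.15). Then |WC| = |C − W| = 30.38.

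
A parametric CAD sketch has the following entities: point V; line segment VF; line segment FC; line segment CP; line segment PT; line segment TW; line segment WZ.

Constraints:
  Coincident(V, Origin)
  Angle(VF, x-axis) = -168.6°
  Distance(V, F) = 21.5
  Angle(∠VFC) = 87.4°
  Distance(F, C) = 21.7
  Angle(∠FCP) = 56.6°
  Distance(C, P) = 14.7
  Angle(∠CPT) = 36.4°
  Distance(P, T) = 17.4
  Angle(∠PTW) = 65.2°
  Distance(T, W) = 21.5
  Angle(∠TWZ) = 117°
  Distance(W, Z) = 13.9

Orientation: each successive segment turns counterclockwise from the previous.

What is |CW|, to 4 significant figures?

11.33

V is at the origin; VF runs at -168.6° with length 21.5, so F = (-21.08, -4.250). ∠VFC = 87.4° gives FC at -76.00° from the x-axis; with |FC| = 21.7, C = (-15.83, -25.31). ∠FCP = 56.6° gives CP at 47.40° from the x-axis; with |CP| = 14.7, P = (-5.876, -14.48). ∠CPT = 36.4° gives PT at -169.0° from the x-axis; with |PT| = 17.4, T = (-22.96, -17.80). ∠PTW = 65.2° gives TW at -54.20° from the x-axis; with |TW| = 21.5, W = (-10.38, -35.24). Then |CW| = |W − C| = 11.33.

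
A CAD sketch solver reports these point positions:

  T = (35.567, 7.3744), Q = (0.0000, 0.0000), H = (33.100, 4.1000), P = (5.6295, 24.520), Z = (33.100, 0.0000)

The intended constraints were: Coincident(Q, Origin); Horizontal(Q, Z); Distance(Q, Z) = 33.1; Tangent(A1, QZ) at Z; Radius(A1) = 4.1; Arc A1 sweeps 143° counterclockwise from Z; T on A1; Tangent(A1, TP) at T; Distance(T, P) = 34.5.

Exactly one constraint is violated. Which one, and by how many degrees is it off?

Tangent(A1, TP) at T — off by 7.19°.

Q = (0.00, 0.00) ✓; Q.y = 0.00, Z.y = 0.00 ✓; |QZ| = 33.10 ✓; ∠(HZ, ZQ) = 90.00° ✓; |HZ| = 4.100 ✓; bearing(H→T) − bearing(H→Z) = 143.0° ✓; |HT| = 4.100 ✓; ∠(HT, TP) = 82.81° ✗; |TP| = 34.50 ✓.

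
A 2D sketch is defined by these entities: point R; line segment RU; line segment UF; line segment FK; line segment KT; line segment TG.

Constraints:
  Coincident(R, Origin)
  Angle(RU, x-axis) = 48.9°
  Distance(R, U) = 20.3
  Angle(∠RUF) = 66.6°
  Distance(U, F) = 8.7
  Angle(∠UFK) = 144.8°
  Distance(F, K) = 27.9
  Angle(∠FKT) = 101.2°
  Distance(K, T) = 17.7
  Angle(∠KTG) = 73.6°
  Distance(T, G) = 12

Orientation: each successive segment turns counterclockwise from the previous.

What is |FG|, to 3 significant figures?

25.3

R is at the origin; RU runs at 48.9° with length 20.3, so U = (13.3, 15.3). ∠RUF = 66.6° gives UF at 162° from the x-axis; with |UF| = 8.7, F = (5.06, 17.9). ∠UFK = 144.8° gives FK at -162° from the x-axis; with |FK| = 27.9, K = (-21.6, 9.55). ∠FKT = 101.2° gives KT at -83.7° from the x-axis; with |KT| = 17.7, T = (-19.6, -8.04). ∠KTG = 73.6° gives TG at 22.7° from the x-axis; with |TG| = 12.0, G = (-8.54, -3.41). Then |FG| = |G − F| = 25.3.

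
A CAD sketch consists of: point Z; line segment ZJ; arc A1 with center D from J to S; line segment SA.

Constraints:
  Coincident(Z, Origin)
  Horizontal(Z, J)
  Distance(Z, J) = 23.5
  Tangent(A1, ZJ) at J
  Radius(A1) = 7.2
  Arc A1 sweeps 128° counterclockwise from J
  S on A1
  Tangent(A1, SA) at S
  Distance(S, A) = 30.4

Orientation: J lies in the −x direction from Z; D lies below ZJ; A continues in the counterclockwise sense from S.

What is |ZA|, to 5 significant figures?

37.093

On A1, J sits at bearing 90° from D; a 128° counterclockwise sweep puts S at bearing 218°, so S = D + 7.2·(cos 218°, sin 218°) = (-29.174, -11.633). Since A1 is tangent to SA there, DS ⟂ SA, so SA runs along (−sin 218°, cos 218°); with |SA| = 30.4, A = (-10.458, -35.588). Then |ZA| = |A − Z| = 37.093.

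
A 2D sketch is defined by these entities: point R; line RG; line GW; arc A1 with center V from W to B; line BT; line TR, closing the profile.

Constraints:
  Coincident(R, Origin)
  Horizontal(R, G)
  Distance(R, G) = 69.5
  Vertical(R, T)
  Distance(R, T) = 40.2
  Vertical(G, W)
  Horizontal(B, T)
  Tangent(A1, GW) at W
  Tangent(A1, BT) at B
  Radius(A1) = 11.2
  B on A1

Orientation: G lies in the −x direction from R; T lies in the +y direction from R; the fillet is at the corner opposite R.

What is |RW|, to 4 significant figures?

75.31

R is at the origin; RG is horizontal with |RG| = 69.5 and G on the −x side, so G = (-69.50, 0.000). RT is vertical with |RT| = 40.2 and T on the +y side, so T = (0.000, 40.20). The virtual corner opposite R is at (-69.50, 40.20). A1 meets GW tangentially, so VW is at right angles to GW and since A1 is tangent to BT there, VB ⟂ BT, with radius 11.2, so the center V sits 11.2 in from both sides at V = (-58.30, 29.00). That places the tangent points at W = (-69.50, 29.00) on GW and B = (-58.30, 40.20) on BT. Then |RW| = |W − R| = 75.31.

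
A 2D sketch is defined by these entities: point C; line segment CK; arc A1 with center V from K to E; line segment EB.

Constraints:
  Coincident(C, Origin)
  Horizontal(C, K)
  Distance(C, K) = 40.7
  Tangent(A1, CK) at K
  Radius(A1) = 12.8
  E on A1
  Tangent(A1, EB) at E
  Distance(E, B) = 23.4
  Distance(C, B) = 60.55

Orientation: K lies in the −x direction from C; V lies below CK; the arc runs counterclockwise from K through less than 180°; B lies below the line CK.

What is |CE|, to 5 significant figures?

55.463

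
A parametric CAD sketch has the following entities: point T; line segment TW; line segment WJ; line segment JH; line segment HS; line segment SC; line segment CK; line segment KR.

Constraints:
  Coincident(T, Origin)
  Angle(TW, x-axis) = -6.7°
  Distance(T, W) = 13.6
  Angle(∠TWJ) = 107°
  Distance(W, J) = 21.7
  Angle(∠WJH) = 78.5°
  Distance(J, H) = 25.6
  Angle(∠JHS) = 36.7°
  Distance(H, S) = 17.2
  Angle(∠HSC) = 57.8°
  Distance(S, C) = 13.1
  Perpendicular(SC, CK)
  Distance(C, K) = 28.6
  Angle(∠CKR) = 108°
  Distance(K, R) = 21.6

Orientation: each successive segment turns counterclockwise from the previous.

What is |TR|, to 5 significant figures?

30.662

T is at the origin; TW runs at -6.7° with length 13.6, so W = (13.507, -1.5867). ∠TWJ = 107.0° gives WJ at 66.300° from the x-axis; with |WJ| = 21.7, J = (22.229, 18.283). ∠WJH = 78.5° gives JH at 167.80° from the x-axis; with |JH| = 25.6, H = (-2.7925, 23.693). ∠JHS = 36.7° gives HS at -48.900° from the x-axis; with |HS| = 17.2, S = (8.5144, 10.732). ∠HSC = 57.8° gives SC at 73.300° from the x-axis; with |SC| = 13.1, C = (12.279, 23.279). SC ⟂ CK, so CK runs at 163.30°; with |CK| = 28.6, K = (-15.115, 31.498). ∠CKR = 108.0° gives KR at -124.70° from the x-axis; with |KR| = 21.6, R = (-27.411, 13.739). Then |TR| = |R − T| = 30.662.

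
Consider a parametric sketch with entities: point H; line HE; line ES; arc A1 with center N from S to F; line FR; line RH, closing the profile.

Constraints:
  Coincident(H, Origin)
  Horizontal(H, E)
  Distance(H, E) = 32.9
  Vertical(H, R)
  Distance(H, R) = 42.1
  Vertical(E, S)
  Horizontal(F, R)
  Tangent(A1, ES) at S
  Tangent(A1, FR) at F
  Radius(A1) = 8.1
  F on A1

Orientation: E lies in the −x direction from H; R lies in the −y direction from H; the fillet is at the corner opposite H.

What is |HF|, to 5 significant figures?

48.862

H is at the origin; H and E share the same y with |HE| = 32.9 and E on the −x side, so E = (-32.900, 0.0000). HR is vertical with |HR| = 42.1 and R on the −y side, so R = (0.0000, -42.100). The virtual corner opposite H is at (-32.900, -42.100). A1 meets ES tangentially, so NS is at right angles to ES and the tangent condition forces NF to be normal to FR, with radius 8.1, so the center N sits 8.1 in from both sides at N = (-24.800, -34.000). That places the tangent points at S = (-32.900, -34.000) on ES and F = (-24.800, -42.100) on FR. Then |HF| = |F − H| = 48.862.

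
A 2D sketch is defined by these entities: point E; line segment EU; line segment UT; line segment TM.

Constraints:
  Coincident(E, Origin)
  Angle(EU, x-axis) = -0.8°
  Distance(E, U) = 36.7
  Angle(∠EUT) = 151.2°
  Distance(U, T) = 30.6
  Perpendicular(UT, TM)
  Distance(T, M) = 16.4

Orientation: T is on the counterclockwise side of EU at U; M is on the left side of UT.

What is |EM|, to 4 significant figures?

62.77

E is at the origin; EU runs at -0.8° with length 36.7, so U = 36.7·(cos -0.8°, sin -0.8°) = (36.70, -0.5124). ∠EUT = 151.2°, so UT runs at -0.8° + (180° − 151.2°) = 28.00° from the x-axis; with |UT| = 30.6, T = U + 30.6·(cos 28.00°, sin 28.00°) = (63.71, 13.85). UT ⟂ TM; with |TM| = 16.4 on the left of UT, M = T + 16.4·(-0.4695, 0.8829) = (56.02, 28.33). Then |EM| = |M − E| = 62.77.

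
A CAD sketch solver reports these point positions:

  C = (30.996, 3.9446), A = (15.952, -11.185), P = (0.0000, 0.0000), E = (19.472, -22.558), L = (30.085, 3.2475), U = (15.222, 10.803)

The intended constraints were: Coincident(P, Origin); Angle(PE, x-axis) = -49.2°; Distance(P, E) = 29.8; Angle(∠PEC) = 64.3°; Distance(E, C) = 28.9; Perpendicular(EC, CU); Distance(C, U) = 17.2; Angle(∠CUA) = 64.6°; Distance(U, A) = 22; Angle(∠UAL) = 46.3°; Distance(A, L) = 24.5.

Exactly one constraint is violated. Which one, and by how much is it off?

Distance(A, L) = 24.5 — off by 4.30.

P = (0.00, 0.00) ✓; PE at -49.20° ✓; |PE| = 29.80 ✓; ∠PEC = 64.30° ✓; |EC| = 28.90 ✓; ∠(EC, CU) = 90.00° ✓; |CU| = 17.20 ✓; ∠CUA = 64.60° ✓; |UA| = 22.00 ✓; ∠UAL = 46.30° ✓; |AL| = 20.20 ✗.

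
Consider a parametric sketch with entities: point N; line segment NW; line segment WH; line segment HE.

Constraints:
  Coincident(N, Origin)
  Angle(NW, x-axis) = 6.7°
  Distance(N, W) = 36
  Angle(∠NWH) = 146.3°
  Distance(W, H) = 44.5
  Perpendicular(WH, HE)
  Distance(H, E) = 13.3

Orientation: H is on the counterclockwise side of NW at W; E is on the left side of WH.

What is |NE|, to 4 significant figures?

74.75

N is at the origin; NW runs at 6.7° with length 36.0, so W = 36.0·(cos 6.7°, sin 6.7°) = (35.75, 4.200). ∠NWH = 146.3°, so WH runs at 6.7° + (180° − 146.3°) = 40.40° from the x-axis; with |WH| = 44.5, H = W + 44.5·(cos 40.40°, sin 40.40°) = (69.64, 33.04). WH ⟂ HE; with |HE| = 13.3 on the left of WH, E = H + 13.3·(-0.6481, 0.7615) = (61.02, 43.17). Then |NE| = |E − N| = 74.75.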